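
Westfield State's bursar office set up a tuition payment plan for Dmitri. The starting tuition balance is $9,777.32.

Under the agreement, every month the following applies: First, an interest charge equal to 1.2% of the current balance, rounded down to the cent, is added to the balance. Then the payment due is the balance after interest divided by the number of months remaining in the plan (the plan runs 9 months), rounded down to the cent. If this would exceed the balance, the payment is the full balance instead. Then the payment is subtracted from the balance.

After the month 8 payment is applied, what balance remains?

Month 1: $9,777.32 +$117.32 interest = $9,894.64; pay $1,099.40 → $8,795.24
Month 2: $8,795.24 +$105.54 interest = $8,900.78; pay $1,112.59 → $7,788.19
Month 3: $7,788.19 +$93.45 interest = $7,881.64; pay $1,125.94 → $6,755.70
Month 4: $6,755.70 +$81.06 interest = $6,836.76; pay $1,139.46 → $5,697.30
Month 5: $5,697.30 +$68.36 interest = $5,765.66; pay $1,153.13 → $4,612.53
Month 6: $4,612.53 +$55.35 interest = $4,667.88; pay $1,166.97 → $3,500.91
Month 7: $3,500.91 +$42.01 interest = $3,542.92; pay $1,180.97 → $2,361.95
Month 8: $2,361.95 +$28.34 interest = $2,390.29; pay $1,195.14 → $1,195.15

$1,195.15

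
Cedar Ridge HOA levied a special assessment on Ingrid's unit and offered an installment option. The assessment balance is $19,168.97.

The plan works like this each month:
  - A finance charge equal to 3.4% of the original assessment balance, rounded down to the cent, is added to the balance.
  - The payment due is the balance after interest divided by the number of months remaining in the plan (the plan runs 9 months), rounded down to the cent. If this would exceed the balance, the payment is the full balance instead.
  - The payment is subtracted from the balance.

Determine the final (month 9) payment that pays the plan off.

# | Opening | Interest | Payment | End bal
1 | $19,168.97 | $651.74 | $2,202.30 | $17,618.41
2 | $17,618.41 | $651.74 | $2,283.76 | $15,986.39
3 | $15,986.39 | $651.74 | $2,376.87 | $14,261.26
4 | $14,261.26 | $651.74 | $2,485.50 | $12,427.50
5 | $12,427.50 | $651.74 | $2,615.84 | $10,463.40
6 | $10,463.40 | $651.74 | $2,778.78 | $8,336.36
7 | $8,336.36 | $651.74 | $2,996.03 | $5,992.07
8 | $5,992.07 | $651.74 | $3,321.90 | $3,321.91
9 | $3,321.91 | $651.74 | $3,973.65 | $0.00

$3,973.65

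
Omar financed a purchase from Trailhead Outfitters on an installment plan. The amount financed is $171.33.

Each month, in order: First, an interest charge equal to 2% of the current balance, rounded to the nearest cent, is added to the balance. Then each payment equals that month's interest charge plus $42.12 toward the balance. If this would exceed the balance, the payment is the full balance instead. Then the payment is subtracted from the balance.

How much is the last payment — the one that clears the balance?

Month 1: opening $171.33; interest $3.43 → $174.76; payment $45.55; balance $129.21
Month 2: opening $129.21; interest $2.58 → $131.79; payment $44.70; balance $87.09
Month 3: opening $87.09; interest $1.74 → $88.83; payment $43.86; balance $44.97
Month 4: opening $44.97; interest $0.90 → $45.87; payment $43.02; balance $2.85
Month 5: opening $2.85; interest $0.06 → $2.91; payment $2.91; balance $0.00

$2.91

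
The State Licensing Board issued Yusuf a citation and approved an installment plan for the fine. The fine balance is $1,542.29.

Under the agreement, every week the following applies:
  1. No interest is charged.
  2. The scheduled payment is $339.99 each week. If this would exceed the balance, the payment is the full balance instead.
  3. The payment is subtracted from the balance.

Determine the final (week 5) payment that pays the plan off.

Week 1: $1,542.29 − $339.99 → $1,202.30
Week 2: $1,202.30 − $339.99 → $862.31
Week 3: $862.31 − $339.99 → $522.32
Week 4: $522.32 − $339.99 → $182.33
Week 5: $182.33 − $182.33 → $0.00

$182.33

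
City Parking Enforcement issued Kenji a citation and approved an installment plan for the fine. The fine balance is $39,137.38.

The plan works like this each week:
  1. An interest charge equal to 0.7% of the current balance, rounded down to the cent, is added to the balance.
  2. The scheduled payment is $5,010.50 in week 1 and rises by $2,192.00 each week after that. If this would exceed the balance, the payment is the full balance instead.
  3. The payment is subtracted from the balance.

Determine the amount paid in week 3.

Week 1: $39,137.38 +$273.96 interest = $39,411.34; pay $5,010.50 → $34,400.84
Week 2: $34,400.84 +$240.80 interest = $34,641.64; pay $7,202.50 → $27,439.14
Week 3: $27,439.14 +$192.07 interest = $27,631.21; pay $9,394.50 → $18,236.71

$9,394.50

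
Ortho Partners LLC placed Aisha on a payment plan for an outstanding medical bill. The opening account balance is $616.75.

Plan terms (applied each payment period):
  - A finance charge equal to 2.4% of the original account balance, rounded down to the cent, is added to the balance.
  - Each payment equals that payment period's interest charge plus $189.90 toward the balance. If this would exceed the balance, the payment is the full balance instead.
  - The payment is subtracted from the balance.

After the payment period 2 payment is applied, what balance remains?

Payment period 1: opening $616.75; interest $14.80 → $631.55; payment $204.70; balance $426.85
Payment period 2: opening $426.85; interest $14.80 → $441.65; payment $204.70; balance $236.95

$236.95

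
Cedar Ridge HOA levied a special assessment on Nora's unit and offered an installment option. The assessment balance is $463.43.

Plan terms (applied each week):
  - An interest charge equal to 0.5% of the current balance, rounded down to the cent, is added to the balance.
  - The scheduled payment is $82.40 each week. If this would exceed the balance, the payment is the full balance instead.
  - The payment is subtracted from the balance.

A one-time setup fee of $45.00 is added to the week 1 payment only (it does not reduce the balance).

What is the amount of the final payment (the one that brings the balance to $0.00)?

Week 1: opening $463.43; interest $2.31 → $465.74; payment $82.40 (+ $45.00 fee); balance $383.34
Week 2: opening $383.34; interest $1.91 → $385.25; payment $82.40; balance $302.85
Week 3: opening $302.85; interest $1.51 → $304.36; payment $82.40; balance $221.96
Week 4: opening $221.96; interest $1.10 → $223.06; payment $82.40; balance $140.66
Week 5: opening $140.66; interest $0.70 → $141.36; payment $82.40; balance $58.96
Week 6: opening $58.96; interest $0.29 → $59.25; payment $59.25; balance $0.00

$59.25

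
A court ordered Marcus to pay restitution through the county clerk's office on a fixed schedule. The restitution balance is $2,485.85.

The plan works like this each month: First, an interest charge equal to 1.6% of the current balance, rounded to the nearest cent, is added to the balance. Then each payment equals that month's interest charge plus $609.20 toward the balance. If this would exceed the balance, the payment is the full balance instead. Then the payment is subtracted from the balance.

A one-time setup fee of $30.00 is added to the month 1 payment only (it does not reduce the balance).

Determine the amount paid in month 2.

$639.23

Month 1: $2,485.85 +$39.77 interest = $2,525.62; pay $648.97 (+ $30.00 fee) → $1,876.65
Month 2: $1,876.65 +$30.03 interest = $1,906.68; pay $639.23 → $1,267.45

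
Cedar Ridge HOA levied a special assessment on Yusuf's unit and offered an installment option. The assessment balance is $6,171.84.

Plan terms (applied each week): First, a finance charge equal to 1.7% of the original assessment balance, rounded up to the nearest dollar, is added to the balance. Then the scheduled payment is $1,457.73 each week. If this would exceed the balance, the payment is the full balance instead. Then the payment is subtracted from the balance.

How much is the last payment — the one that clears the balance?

$865.92

Week 1: $6,171.84 +$105.00 interest = $6,276.84; pay $1,457.73 → $4,819.11
Week 2: $4,819.11 +$105.00 interest = $4,924.11; pay $1,457.73 → $3,466.38
Week 3: $3,466.38 +$105.00 interest = $3,571.38; pay $1,457.73 → $2,113.65
Week 4: $2,113.65 +$105.00 interest = $2,218.65; pay $1,457.73 → $760.92
Week 5: $760.92 +$105.00 interest = $865.92; pay $865.92 → $0.00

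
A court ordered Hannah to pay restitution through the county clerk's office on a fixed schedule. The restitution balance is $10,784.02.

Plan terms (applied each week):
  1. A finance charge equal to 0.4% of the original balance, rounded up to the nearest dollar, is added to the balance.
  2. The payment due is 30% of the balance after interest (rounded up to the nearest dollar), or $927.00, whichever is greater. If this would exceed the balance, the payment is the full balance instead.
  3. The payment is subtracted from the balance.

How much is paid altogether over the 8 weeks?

Week 1: $10,784.02 +$44.00 interest = $10,828.02; pay $3,249.00 → $7,579.02
Week 2: $7,579.02 +$44.00 interest = $7,623.02; pay $2,287.00 → $5,336.02
Week 3: $5,336.02 +$44.00 interest = $5,380.02; pay $1,615.00 → $3,765.02
Week 4: $3,765.02 +$44.00 interest = $3,809.02; pay $1,143.00 → $2,666.02
Week 5: $2,666.02 +$44.00 interest = $2,710.02; pay $927.00 → $1,783.02
Week 6: $1,783.02 +$44.00 interest = $1,827.02; pay $927.00 → $900.02
Week 7: $900.02 +$44.00 interest = $944.02; pay $927.00 → $17.02
Week 8: $17.02 +$44.00 interest = $61.02; pay $61.02 → $0.00
Total paid: $11,136.02

$11,136.02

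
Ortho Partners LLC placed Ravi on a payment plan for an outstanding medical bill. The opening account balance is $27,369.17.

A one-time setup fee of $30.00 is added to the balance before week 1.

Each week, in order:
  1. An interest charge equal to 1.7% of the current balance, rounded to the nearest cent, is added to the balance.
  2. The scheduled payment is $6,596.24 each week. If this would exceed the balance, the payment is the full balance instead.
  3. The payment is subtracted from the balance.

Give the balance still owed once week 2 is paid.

$15,034.05

Week 1: $27,399.17 +$465.79 interest = $27,864.96; pay $6,596.24 → $21,268.72
Week 2: $21,268.72 +$361.57 interest = $21,630.29; pay $6,596.24 → $15,034.05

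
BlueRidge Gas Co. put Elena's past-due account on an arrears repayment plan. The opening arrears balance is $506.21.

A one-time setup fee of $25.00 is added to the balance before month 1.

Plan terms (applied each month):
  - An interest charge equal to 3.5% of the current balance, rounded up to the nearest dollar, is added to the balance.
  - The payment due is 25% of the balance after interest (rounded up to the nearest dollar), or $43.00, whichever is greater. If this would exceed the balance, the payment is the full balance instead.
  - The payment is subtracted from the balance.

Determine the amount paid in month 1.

Month 1: opening $531.21; interest $19.00 → $550.21; payment $138.00; balance $412.21

$138.00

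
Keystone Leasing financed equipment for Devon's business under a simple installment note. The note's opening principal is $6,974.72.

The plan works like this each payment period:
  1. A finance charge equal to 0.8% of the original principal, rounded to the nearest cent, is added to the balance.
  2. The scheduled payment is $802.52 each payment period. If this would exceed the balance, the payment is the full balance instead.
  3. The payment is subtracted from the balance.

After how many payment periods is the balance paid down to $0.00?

10

Payment period 1: opening $6,974.72; interest $55.80 → $7,030.52; payment $802.52; balance $6,228.00
Payment period 2: opening $6,228.00; interest $55.80 → $6,283.80; payment $802.52; balance $5,481.28
Payment period 3: opening $5,481.28; interest $55.80 → $5,537.08; payment $802.52; balance $4,734.56
Payment period 4: opening $4,734.56; interest $55.80 → $4,790.36; payment $802.52; balance $3,987.84
Payment period 5: opening $3,987.84; interest $55.80 → $4,043.64; payment $802.52; balance $3,241.12
Payment period 6: opening $3,241.12; interest $55.80 → $3,296.92; payment $802.52; balance $2,494.40
Payment period 7: opening $2,494.40; interest $55.80 → $2,550.20; payment $802.52; balance $1,747.68
Payment period 8: opening $1,747.68; interest $55.80 → $1,803.48; payment $802.52; balance $1,000.96
Payment period 9: opening $1,000.96; interest $55.80 → $1,056.76; payment $802.52; balance $254.24
Payment period 10: opening $254.24; interest $55.80 → $310.04; payment $310.04; balance $0.00
Balance reaches $0.00 in payment period 10.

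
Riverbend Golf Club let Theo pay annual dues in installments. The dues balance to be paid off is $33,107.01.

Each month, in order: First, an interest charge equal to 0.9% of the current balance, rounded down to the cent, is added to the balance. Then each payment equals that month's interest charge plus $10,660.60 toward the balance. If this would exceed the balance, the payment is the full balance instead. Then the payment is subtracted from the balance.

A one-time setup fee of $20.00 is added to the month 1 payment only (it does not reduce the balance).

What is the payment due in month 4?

$1,135.33

# | Opening | Interest | Payment | Fee | End bal
1 | $33,107.01 | $297.96 | $10,958.56 | $20.00 | $22,446.41
2 | $22,446.41 | $202.01 | $10,862.61 | — | $11,785.81
3 | $11,785.81 | $106.07 | $10,766.67 | — | $1,125.21
4 | $1,125.21 | $10.12 | $1,135.33 | — | $0.00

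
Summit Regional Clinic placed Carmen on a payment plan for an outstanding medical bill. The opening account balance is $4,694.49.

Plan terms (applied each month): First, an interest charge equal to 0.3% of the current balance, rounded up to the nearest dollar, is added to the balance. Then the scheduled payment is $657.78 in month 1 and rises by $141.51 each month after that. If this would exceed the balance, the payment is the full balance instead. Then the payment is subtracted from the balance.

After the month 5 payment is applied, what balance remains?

$40.49

Month 1: opening $4,694.49; interest $15.00 → $4,709.49; payment $657.78; balance $4,051.71
Month 2: opening $4,051.71; interest $13.00 → $4,064.71; payment $799.29; balance $3,265.42
Month 3: opening $3,265.42; interest $10.00 → $3,275.42; payment $940.80; balance $2,334.62
Month 4: opening $2,334.62; interest $8.00 → $2,342.62; payment $1,082.31; balance $1,260.31
Month 5: opening $1,260.31; interest $4.00 → $1,264.31; payment $1,223.82; balance $40.49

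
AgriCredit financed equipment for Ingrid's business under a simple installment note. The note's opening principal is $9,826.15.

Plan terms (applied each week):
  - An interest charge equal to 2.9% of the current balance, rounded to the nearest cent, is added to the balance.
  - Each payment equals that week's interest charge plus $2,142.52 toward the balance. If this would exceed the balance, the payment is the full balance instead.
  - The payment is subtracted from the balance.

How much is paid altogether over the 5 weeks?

$10,629.62

Week 1: $9,826.15 +$284.96 interest = $10,111.11; pay $2,427.48 → $7,683.63
Week 2: $7,683.63 +$222.83 interest = $7,906.46; pay $2,365.35 → $5,541.11
Week 3: $5,541.11 +$160.69 interest = $5,701.80; pay $2,303.21 → $3,398.59
Week 4: $3,398.59 +$98.56 interest = $3,497.15; pay $2,241.08 → $1,256.07
Week 5: $1,256.07 +$36.43 interest = $1,292.50; pay $1,292.50 → $0.00
Total paid: $10,629.62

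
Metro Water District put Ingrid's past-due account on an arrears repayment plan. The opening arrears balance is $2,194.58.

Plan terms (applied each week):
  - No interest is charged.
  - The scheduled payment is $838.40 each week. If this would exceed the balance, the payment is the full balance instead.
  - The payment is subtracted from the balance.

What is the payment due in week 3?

$517.78

Week 1: $2,194.58 − $838.40 → $1,356.18
Week 2: $1,356.18 − $838.40 → $517.78
Week 3: $517.78 − $517.78 → $0.00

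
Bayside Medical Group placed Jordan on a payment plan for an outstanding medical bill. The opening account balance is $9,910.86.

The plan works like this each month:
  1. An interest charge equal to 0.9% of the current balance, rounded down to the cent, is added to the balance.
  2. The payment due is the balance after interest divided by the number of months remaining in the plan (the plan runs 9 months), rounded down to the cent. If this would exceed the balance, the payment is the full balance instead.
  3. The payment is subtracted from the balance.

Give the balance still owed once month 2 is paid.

$7,847.83

# | Opening | Interest | Payment | End bal
1 | $9,910.86 | $89.19 | $1,111.11 | $8,888.94
2 | $8,888.94 | $80.00 | $1,121.11 | $7,847.83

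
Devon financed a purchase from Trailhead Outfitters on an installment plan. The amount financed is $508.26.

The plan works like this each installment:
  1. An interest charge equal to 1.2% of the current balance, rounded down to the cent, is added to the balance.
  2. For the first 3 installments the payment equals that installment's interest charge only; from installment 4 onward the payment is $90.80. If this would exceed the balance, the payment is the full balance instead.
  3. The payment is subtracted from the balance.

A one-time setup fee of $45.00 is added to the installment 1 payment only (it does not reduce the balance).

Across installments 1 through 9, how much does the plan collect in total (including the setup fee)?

$592.60

Installment 1: $508.26 +$6.09 interest = $514.35; pay $6.09 (+ $45.00 fee) → $508.26
Installment 2: $508.26 +$6.09 interest = $514.35; pay $6.09 → $508.26
Installment 3: $508.26 +$6.09 interest = $514.35; pay $6.09 → $508.26
Installment 4: $508.26 +$6.09 interest = $514.35; pay $90.80 → $423.55
Installment 5: $423.55 +$5.08 interest = $428.63; pay $90.80 → $337.83
Installment 6: $337.83 +$4.05 interest = $341.88; pay $90.80 → $251.08
Installment 7: $251.08 +$3.01 interest = $254.09; pay $90.80 → $163.29
Installment 8: $163.29 +$1.95 interest = $165.24; pay $90.80 → $74.44
Installment 9: $74.44 +$0.89 interest = $75.33; pay $75.33 → $0.00
Total paid: $592.60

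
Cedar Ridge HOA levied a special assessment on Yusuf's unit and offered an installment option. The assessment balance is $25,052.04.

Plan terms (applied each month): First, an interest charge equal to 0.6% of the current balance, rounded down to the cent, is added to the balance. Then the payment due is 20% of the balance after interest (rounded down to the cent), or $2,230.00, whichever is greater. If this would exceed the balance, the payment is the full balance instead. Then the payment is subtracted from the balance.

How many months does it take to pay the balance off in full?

# | Opening | Interest | Payment | End bal
1 | $25,052.04 | $150.31 | $5,040.47 | $20,161.88
2 | $20,161.88 | $120.97 | $4,056.57 | $16,226.28
3 | $16,226.28 | $97.35 | $3,264.72 | $13,058.91
4 | $13,058.91 | $78.35 | $2,627.45 | $10,509.81
5 | $10,509.81 | $63.05 | $2,230.00 | $8,342.86
6 | $8,342.86 | $50.05 | $2,230.00 | $6,162.91
7 | $6,162.91 | $36.97 | $2,230.00 | $3,969.88
8 | $3,969.88 | $23.81 | $2,230.00 | $1,763.69
9 | $1,763.69 | $10.58 | $1,774.27 | $0.00
Balance reaches $0.00 in month 9.

9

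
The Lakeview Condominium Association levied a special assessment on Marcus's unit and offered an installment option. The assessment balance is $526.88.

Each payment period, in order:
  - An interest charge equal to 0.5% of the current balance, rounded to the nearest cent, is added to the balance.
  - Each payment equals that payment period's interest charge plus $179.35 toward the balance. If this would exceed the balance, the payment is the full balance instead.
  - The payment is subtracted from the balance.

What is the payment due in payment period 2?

$181.09

# | Opening | Interest | Payment | End bal
1 | $526.88 | $2.63 | $181.98 | $347.53
2 | $347.53 | $1.74 | $181.09 | $168.18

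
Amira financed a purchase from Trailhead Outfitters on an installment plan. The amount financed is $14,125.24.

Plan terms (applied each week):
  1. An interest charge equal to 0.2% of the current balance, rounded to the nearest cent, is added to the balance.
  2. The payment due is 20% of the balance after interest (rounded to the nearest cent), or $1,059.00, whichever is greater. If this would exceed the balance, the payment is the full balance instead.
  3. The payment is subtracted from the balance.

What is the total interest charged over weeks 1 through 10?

Week 1: opening $14,125.24; interest $28.25 → $14,153.49; payment $2,830.70; balance $11,322.79
Week 2: opening $11,322.79; interest $22.65 → $11,345.44; payment $2,269.09; balance $9,076.35
Week 3: opening $9,076.35; interest $18.15 → $9,094.50; payment $1,818.90; balance $7,275.60
Week 4: opening $7,275.60; interest $14.55 → $7,290.15; payment $1,458.03; balance $5,832.12
Week 5: opening $5,832.12; interest $11.66 → $5,843.78; payment $1,168.76; balance $4,675.02
Week 6: opening $4,675.02; interest $9.35 → $4,684.37; payment $1,059.00; balance $3,625.37
Week 7: opening $3,625.37; interest $7.25 → $3,632.62; payment $1,059.00; balance $2,573.62
Week 8: opening $2,573.62; interest $5.15 → $2,578.77; payment $1,059.00; balance $1,519.77
Week 9: opening $1,519.77; interest $3.04 → $1,522.81; payment $1,059.00; balance $463.81
Week 10: opening $463.81; interest $0.93 → $464.74; payment $464.74; balance $0.00
Total interest: $28.25 + $22.65 + $18.15 + $14.55 + $11.66 + $9.35 + $7.25 + $5.15 + $3.04 + $0.93 = $120.98

$120.98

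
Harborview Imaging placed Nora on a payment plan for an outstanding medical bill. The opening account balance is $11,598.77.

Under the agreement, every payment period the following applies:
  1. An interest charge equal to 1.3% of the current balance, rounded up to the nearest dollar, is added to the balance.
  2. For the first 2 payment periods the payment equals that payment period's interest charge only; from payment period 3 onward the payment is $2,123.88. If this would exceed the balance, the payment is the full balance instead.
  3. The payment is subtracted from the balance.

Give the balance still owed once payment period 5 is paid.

$5,604.13

Payment period 1: $11,598.77 +$151.00 interest = $11,749.77; pay $151.00 → $11,598.77
Payment period 2: $11,598.77 +$151.00 interest = $11,749.77; pay $151.00 → $11,598.77
Payment period 3: $11,598.77 +$151.00 interest = $11,749.77; pay $2,123.88 → $9,625.89
Payment period 4: $9,625.89 +$126.00 interest = $9,751.89; pay $2,123.88 → $7,628.01
Payment period 5: $7,628.01 +$100.00 interest = $7,728.01; pay $2,123.88 → $5,604.13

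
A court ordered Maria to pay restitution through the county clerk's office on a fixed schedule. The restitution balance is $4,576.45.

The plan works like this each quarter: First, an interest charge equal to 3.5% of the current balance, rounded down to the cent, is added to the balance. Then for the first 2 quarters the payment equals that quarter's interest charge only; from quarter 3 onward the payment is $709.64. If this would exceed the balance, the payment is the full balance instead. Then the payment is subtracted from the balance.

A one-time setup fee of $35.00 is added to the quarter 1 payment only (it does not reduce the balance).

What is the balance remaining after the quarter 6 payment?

Quarter 1: opening $4,576.45; interest $160.17 → $4,736.62; payment $160.17 (+ $35.00 fee); balance $4,576.45
Quarter 2: opening $4,576.45; interest $160.17 → $4,736.62; payment $160.17; balance $4,576.45
Quarter 3: opening $4,576.45; interest $160.17 → $4,736.62; payment $709.64; balance $4,026.98
Quarter 4: opening $4,026.98; interest $140.94 → $4,167.92; payment $709.64; balance $3,458.28
Quarter 5: opening $3,458.28; interest $121.03 → $3,579.31; payment $709.64; balance $2,869.67
Quarter 6: opening $2,869.67; interest $100.43 → $2,970.10; payment $709.64; balance $2,260.46

$2,260.46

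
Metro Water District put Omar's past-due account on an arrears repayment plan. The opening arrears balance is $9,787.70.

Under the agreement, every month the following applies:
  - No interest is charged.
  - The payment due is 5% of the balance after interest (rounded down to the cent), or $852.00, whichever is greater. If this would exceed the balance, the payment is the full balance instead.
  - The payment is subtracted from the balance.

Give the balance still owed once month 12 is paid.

# | Opening | Payment | End bal
1 | $9,787.70 | $852.00 | $8,935.70
2 | $8,935.70 | $852.00 | $8,083.70
3 | $8,083.70 | $852.00 | $7,231.70
4 | $7,231.70 | $852.00 | $6,379.70
5 | $6,379.70 | $852.00 | $5,527.70
6 | $5,527.70 | $852.00 | $4,675.70
7 | $4,675.70 | $852.00 | $3,823.70
8 | $3,823.70 | $852.00 | $2,971.70
9 | $2,971.70 | $852.00 | $2,119.70
10 | $2,119.70 | $852.00 | $1,267.70
11 | $1,267.70 | $852.00 | $415.70
12 | $415.70 | $415.70 | $0.00

$0.00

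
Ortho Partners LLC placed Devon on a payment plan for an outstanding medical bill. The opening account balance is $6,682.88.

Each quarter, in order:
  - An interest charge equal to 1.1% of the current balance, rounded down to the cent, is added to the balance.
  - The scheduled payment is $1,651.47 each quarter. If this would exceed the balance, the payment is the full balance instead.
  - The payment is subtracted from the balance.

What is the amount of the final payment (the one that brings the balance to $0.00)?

$269.04

Quarter 1: opening $6,682.88; interest $73.51 → $6,756.39; payment $1,651.47; balance $5,104.92
Quarter 2: opening $5,104.92; interest $56.15 → $5,161.07; payment $1,651.47; balance $3,509.60
Quarter 3: opening $3,509.60; interest $38.60 → $3,548.20; payment $1,651.47; balance $1,896.73
Quarter 4: opening $1,896.73; interest $20.86 → $1,917.59; payment $1,651.47; balance $266.12
Quarter 5: opening $266.12; interest $2.92 → $269.04; payment $269.04; balance $0.00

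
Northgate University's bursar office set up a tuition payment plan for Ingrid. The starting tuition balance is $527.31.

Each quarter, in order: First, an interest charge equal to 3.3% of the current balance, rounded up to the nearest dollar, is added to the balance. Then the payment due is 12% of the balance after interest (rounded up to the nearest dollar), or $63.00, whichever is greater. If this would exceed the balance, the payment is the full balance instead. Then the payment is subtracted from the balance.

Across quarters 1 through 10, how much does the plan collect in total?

Quarter 1: opening $527.31; interest $18.00 → $545.31; payment $66.00; balance $479.31
Quarter 2: opening $479.31; interest $16.00 → $495.31; payment $63.00; balance $432.31
Quarter 3: opening $432.31; interest $15.00 → $447.31; payment $63.00; balance $384.31
Quarter 4: opening $384.31; interest $13.00 → $397.31; payment $63.00; balance $334.31
Quarter 5: opening $334.31; interest $12.00 → $346.31; payment $63.00; balance $283.31
Quarter 6: opening $283.31; interest $10.00 → $293.31; payment $63.00; balance $230.31
Quarter 7: opening $230.31; interest $8.00 → $238.31; payment $63.00; balance $175.31
Quarter 8: opening $175.31; interest $6.00 → $181.31; payment $63.00; balance $118.31
Quarter 9: opening $118.31; interest $4.00 → $122.31; payment $63.00; balance $59.31
Quarter 10: opening $59.31; interest $2.00 → $61.31; payment $61.31; balance $0.00
Total paid: $631.31

$631.31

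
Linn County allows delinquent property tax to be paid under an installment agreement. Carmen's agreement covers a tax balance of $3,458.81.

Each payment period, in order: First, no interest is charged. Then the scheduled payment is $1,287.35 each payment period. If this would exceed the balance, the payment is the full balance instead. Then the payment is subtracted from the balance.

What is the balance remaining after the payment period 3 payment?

Payment period 1: $3,458.81 − $1,287.35 → $2,171.46
Payment period 2: $2,171.46 − $1,287.35 → $884.11
Payment period 3: $884.11 − $884.11 → $0.00

$0.00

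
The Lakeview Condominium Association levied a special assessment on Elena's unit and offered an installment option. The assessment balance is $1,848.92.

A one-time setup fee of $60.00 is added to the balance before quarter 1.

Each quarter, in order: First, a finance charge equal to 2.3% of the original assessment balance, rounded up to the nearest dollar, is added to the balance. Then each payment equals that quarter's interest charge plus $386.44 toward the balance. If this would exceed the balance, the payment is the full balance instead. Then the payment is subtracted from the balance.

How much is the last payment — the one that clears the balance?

Quarter 1: opening $1,908.92; interest $43.00 → $1,951.92; payment $429.44; balance $1,522.48
Quarter 2: opening $1,522.48; interest $43.00 → $1,565.48; payment $429.44; balance $1,136.04
Quarter 3: opening $1,136.04; interest $43.00 → $1,179.04; payment $429.44; balance $749.60
Quarter 4: opening $749.60; interest $43.00 → $792.60; payment $429.44; balance $363.16
Quarter 5: opening $363.16; interest $43.00 → $406.16; payment $406.16; balance $0.00

$406.16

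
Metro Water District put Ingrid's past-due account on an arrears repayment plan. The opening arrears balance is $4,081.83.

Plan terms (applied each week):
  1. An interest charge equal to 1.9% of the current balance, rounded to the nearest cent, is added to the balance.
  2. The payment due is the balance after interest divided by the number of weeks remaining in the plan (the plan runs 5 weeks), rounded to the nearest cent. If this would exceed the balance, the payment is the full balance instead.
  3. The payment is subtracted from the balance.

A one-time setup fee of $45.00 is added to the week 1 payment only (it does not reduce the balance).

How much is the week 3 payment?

Week 1: opening $4,081.83; interest $77.55 → $4,159.38; payment $831.88 (+ $45.00 fee); balance $3,327.50
Week 2: opening $3,327.50; interest $63.22 → $3,390.72; payment $847.68; balance $2,543.04
Week 3: opening $2,543.04; interest $48.32 → $2,591.36; payment $863.79; balance $1,727.57

$863.79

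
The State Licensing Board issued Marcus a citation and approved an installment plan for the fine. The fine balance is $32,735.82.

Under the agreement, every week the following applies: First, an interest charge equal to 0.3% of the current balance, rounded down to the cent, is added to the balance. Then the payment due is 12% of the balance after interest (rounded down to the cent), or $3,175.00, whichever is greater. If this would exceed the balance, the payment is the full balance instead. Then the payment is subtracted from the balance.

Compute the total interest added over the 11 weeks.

Week 1: opening $32,735.82; interest $98.20 → $32,834.02; payment $3,940.08; balance $28,893.94
Week 2: opening $28,893.94; interest $86.68 → $28,980.62; payment $3,477.67; balance $25,502.95
Week 3: opening $25,502.95; interest $76.50 → $25,579.45; payment $3,175.00; balance $22,404.45
Week 4: opening $22,404.45; interest $67.21 → $22,471.66; payment $3,175.00; balance $19,296.66
Week 5: opening $19,296.66; interest $57.88 → $19,354.54; payment $3,175.00; balance $16,179.54
Week 6: opening $16,179.54; interest $48.53 → $16,228.07; payment $3,175.00; balance $13,053.07
Week 7: opening $13,053.07; interest $39.15 → $13,092.22; payment $3,175.00; balance $9,917.22
Week 8: opening $9,917.22; interest $29.75 → $9,946.97; payment $3,175.00; balance $6,771.97
Week 9: opening $6,771.97; interest $20.31 → $6,792.28; payment $3,175.00; balance $3,617.28
Week 10: opening $3,617.28; interest $10.85 → $3,628.13; payment $3,175.00; balance $453.13
Week 11: opening $453.13; interest $1.35 → $454.48; payment $454.48; balance $0.00
Total interest: $98.20 + $86.68 + $76.50 + $67.21 + $57.88 + $48.53 + $39.15 + $29.75 + $20.31 + $10.85 + $1.35 = $536.41

$536.41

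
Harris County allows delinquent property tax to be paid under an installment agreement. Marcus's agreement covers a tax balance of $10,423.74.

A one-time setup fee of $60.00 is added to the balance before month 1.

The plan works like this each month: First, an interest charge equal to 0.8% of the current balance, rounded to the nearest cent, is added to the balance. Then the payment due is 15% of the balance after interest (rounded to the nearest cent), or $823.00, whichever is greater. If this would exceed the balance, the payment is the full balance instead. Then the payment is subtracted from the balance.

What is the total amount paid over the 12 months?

$10,936.55

Month 1: $10,483.74 +$83.87 interest = $10,567.61; pay $1,585.14 → $8,982.47
Month 2: $8,982.47 +$71.86 interest = $9,054.33; pay $1,358.15 → $7,696.18
Month 3: $7,696.18 +$61.57 interest = $7,757.75; pay $1,163.66 → $6,594.09
Month 4: $6,594.09 +$52.75 interest = $6,646.84; pay $997.03 → $5,649.81
Month 5: $5,649.81 +$45.20 interest = $5,695.01; pay $854.25 → $4,840.76
Month 6: $4,840.76 +$38.73 interest = $4,879.49; pay $823.00 → $4,056.49
Month 7: $4,056.49 +$32.45 interest = $4,088.94; pay $823.00 → $3,265.94
Month 8: $3,265.94 +$26.13 interest = $3,292.07; pay $823.00 → $2,469.07
Month 9: $2,469.07 +$19.75 interest = $2,488.82; pay $823.00 → $1,665.82
Month 10: $1,665.82 +$13.33 interest = $1,679.15; pay $823.00 → $856.15
Month 11: $856.15 +$6.85 interest = $863.00; pay $823.00 → $40.00
Month 12: $40.00 +$0.32 interest = $40.32; pay $40.32 → $0.00
Total paid: $10,936.55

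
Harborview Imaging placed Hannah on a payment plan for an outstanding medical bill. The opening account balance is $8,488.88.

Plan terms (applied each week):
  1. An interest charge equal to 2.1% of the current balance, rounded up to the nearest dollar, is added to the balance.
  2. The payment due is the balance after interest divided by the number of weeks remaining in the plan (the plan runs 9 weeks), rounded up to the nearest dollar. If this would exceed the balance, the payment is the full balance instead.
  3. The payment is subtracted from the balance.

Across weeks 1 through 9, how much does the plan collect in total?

Week 1: $8,488.88 +$179.00 interest = $8,667.88; pay $964.00 → $7,703.88
Week 2: $7,703.88 +$162.00 interest = $7,865.88; pay $984.00 → $6,881.88
Week 3: $6,881.88 +$145.00 interest = $7,026.88; pay $1,004.00 → $6,022.88
Week 4: $6,022.88 +$127.00 interest = $6,149.88; pay $1,025.00 → $5,124.88
Week 5: $5,124.88 +$108.00 interest = $5,232.88; pay $1,047.00 → $4,185.88
Week 6: $4,185.88 +$88.00 interest = $4,273.88; pay $1,069.00 → $3,204.88
Week 7: $3,204.88 +$68.00 interest = $3,272.88; pay $1,091.00 → $2,181.88
Week 8: $2,181.88 +$46.00 interest = $2,227.88; pay $1,114.00 → $1,113.88
Week 9: $1,113.88 +$24.00 interest = $1,137.88; pay $1,137.88 → $0.00
Total paid: $9,435.88

$9,435.88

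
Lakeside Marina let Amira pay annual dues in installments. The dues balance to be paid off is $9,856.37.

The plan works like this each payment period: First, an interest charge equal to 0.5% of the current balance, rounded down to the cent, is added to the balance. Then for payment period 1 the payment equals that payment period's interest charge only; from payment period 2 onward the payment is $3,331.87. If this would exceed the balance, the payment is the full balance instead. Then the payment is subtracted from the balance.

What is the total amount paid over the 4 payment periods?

Payment period 1: opening $9,856.37; interest $49.28 → $9,905.65; payment $49.28; balance $9,856.37
Payment period 2: opening $9,856.37; interest $49.28 → $9,905.65; payment $3,331.87; balance $6,573.78
Payment period 3: opening $6,573.78; interest $32.86 → $6,606.64; payment $3,331.87; balance $3,274.77
Payment period 4: opening $3,274.77; interest $16.37 → $3,291.14; payment $3,291.14; balance $0.00
Total paid: $10,004.16

$10,004.16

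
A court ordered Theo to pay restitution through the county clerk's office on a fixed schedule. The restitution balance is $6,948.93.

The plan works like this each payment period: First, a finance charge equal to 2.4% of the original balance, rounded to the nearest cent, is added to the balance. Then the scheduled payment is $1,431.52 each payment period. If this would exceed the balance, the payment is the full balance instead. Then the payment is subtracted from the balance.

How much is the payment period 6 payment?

$791.95

Payment period 1: opening $6,948.93; interest $166.77 → $7,115.70; payment $1,431.52; balance $5,684.18
Payment period 2: opening $5,684.18; interest $166.77 → $5,850.95; payment $1,431.52; balance $4,419.43
Payment period 3: opening $4,419.43; interest $166.77 → $4,586.20; payment $1,431.52; balance $3,154.68
Payment period 4: opening $3,154.68; interest $166.77 → $3,321.45; payment $1,431.52; balance $1,889.93
Payment period 5: opening $1,889.93; interest $166.77 → $2,056.70; payment $1,431.52; balance $625.18
Payment period 6: opening $625.18; interest $166.77 → $791.95; payment $791.95; balance $0.00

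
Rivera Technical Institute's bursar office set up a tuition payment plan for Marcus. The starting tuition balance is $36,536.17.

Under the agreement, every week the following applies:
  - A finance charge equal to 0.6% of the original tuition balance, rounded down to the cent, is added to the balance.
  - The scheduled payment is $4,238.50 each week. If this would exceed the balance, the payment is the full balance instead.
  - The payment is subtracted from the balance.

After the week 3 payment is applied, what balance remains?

$24,478.30

# | Opening | Interest | Payment | End bal
1 | $36,536.17 | $219.21 | $4,238.50 | $32,516.88
2 | $32,516.88 | $219.21 | $4,238.50 | $28,497.59
3 | $28,497.59 | $219.21 | $4,238.50 | $24,478.30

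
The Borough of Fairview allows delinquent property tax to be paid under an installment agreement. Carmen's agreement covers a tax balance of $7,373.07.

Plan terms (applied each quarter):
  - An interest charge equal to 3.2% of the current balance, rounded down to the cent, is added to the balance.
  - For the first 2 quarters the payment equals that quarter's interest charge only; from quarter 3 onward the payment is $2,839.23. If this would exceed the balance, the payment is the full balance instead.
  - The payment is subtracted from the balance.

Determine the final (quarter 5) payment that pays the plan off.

Quarter 1: opening $7,373.07; interest $235.93 → $7,609.00; payment $235.93; balance $7,373.07
Quarter 2: opening $7,373.07; interest $235.93 → $7,609.00; payment $235.93; balance $7,373.07
Quarter 3: opening $7,373.07; interest $235.93 → $7,609.00; payment $2,839.23; balance $4,769.77
Quarter 4: opening $4,769.77; interest $152.63 → $4,922.40; payment $2,839.23; balance $2,083.17
Quarter 5: opening $2,083.17; interest $66.66 → $2,149.83; payment $2,149.83; balance $0.00

$2,149.83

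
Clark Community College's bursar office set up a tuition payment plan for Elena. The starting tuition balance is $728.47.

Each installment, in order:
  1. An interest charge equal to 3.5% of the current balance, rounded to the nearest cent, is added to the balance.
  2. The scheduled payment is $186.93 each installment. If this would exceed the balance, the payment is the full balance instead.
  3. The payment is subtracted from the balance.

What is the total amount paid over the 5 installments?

Installment 1: $728.47 +$25.50 interest = $753.97; pay $186.93 → $567.04
Installment 2: $567.04 +$19.85 interest = $586.89; pay $186.93 → $399.96
Installment 3: $399.96 +$14.00 interest = $413.96; pay $186.93 → $227.03
Installment 4: $227.03 +$7.95 interest = $234.98; pay $186.93 → $48.05
Installment 5: $48.05 +$1.68 interest = $49.73; pay $49.73 → $0.00
Total paid: $797.45

$797.45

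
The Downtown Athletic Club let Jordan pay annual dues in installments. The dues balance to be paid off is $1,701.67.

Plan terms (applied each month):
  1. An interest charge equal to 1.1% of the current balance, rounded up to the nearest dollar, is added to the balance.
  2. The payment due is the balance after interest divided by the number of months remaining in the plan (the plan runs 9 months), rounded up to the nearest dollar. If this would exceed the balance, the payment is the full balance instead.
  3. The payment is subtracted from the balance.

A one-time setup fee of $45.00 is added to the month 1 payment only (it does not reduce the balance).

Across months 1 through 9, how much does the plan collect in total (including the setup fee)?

$1,845.67

# | Opening | Interest | Payment | Fee | End bal
1 | $1,701.67 | $19.00 | $192.00 | $45.00 | $1,528.67
2 | $1,528.67 | $17.00 | $194.00 | — | $1,351.67
3 | $1,351.67 | $15.00 | $196.00 | — | $1,170.67
4 | $1,170.67 | $13.00 | $198.00 | — | $985.67
5 | $985.67 | $11.00 | $200.00 | — | $796.67
6 | $796.67 | $9.00 | $202.00 | — | $603.67
7 | $603.67 | $7.00 | $204.00 | — | $406.67
8 | $406.67 | $5.00 | $206.00 | — | $205.67
9 | $205.67 | $3.00 | $208.67 | — | $0.00
Total paid: $1,845.67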